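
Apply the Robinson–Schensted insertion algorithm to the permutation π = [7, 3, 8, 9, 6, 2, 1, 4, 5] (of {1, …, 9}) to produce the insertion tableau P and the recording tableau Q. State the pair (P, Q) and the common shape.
P = [1, 4, 5] / [2, 6, 9] / [3, 8] / [7];  Q = [1, 3, 4] / [2, 5, 9] / [6, 8] / [7];  common shape = (3, 3, 2, 1)

Row-insert the values π_1, π_2, … into P one at a time, bumping the leftmost entry strictly greater than the inserted value down to the next row. The recording tableau Q records, in position (i, j), the step at which that cell was added to P.
  Insert 7 (step 1): P = [7];  Q = [1]
  Insert 3 (step 2): P = [3] / [7];  Q = [1] / [2]
  Insert 8 (step 3): P = [3, 8] / [7];  Q = [1, 3] / [2]
  Insert 9 (step 4): P = [3, 8, 9] / [7];  Q = [1, 3, 4] / [2]
  Insert 6 (step 5): P = [3, 6, 9] / [7, 8];  Q = [1, 3, 4] / [2, 5]
  Insert 2 (step 6): P = [2, 6, 9] / [3, 8] / [7];  Q = [1, 3, 4] / [2, 5] / [6]
  Insert 1 (step 7): P = [1, 6, 9] / [2, 8] / [3] / [7];  Q = [1, 3, 4] / [2, 5] / [6] / [7]
  Insert 4 (step 8): P = [1, 4, 9] / [2, 6] / [3, 8] / [7];  Q = [1, 3, 4] / [2, 5] / [6, 8] / [7]
  Insert 5 (step 9): P = [1, 4, 5] / [2, 6, 9] / [3, 8] / [7];  Q = [1, 3, 4] / [2, 5, 9] / [6, 8] / [7]
Final shape: (3, 3, 2, 1).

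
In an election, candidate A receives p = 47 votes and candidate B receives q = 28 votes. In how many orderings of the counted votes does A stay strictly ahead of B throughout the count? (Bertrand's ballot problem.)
Strict-lead orderings = 79706857775188636496

Total orderings of the 75 votes with 47 for A: C(75, 47) = 314632333323113038800. By the Bertrand ballot formula (Cycle Lemma / reflection principle), the number of orderings in which A is strictly ahead of B throughout is (p − q)/(p + q) · C(p + q, p) = (47 − 28)/(47 + 28) · 314632333323113038800 = 79706857775188636496.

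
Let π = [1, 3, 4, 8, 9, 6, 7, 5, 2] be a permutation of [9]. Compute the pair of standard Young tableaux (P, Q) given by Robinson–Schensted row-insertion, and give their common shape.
P = [1, 2, 4, 5, 7] / [3, 9] / [6] / [8];  Q = [1, 2, 3, 4, 5] / [6, 7] / [8] / [9];  common shape = (5, 2, 1, 1)

Row-insert the values π_1, π_2, … into P one at a time, bumping the leftmost entry strictly greater than the inserted value down to the next row. The recording tableau Q records, in position (i, j), the step at which that cell was added to P.
  Insert 1 (step 1): P = [1];  Q = [1]
  Insert 3 (step 2): P = [1, 3];  Q = [1, 2]
  Insert 4 (step 3): P = [1, 3, 4];  Q = [1, 2, 3]
  Insert 8 (step 4): P = [1, 3, 4, 8];  Q = [1, 2, 3, 4]
  Insert 9 (step 5): P = [1, 3, 4, 8, 9];  Q = [1, 2, 3, 4, 5]
  Insert 6 (step 6): P = [1, 3, 4, 6, 9] / [8];  Q = [1, 2, 3, 4, 5] / [6]
  Insert 7 (step 7): P = [1, 3, 4, 6, 7] / [8, 9];  Q = [1, 2, 3, 4, 5] / [6, 7]
  Insert 5 (step 8): P = [1, 3, 4, 5, 7] / [6, 9] / [8];  Q = [1, 2, 3, 4, 5] / [6, 7] / [8]
  Insert 2 (step 9): P = [1, 2, 4, 5, 7] / [3, 9] / [6] / [8];  Q = [1, 2, 3, 4, 5] / [6, 7] / [8] / [9]
Final shape: (5, 2, 1, 1).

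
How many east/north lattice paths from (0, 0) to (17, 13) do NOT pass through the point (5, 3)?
Number of paths = 83547674

Total paths from (0, 0) to (17, 13): C(30, 17) = 119759850. Paths through (5, 3): (paths (0, 0) → (5, 3)) × (paths (5, 3) → (17, 13)) = C(8, 5) · C(22, 12) = 56 · 646646 = 36212176. Avoidance count = 119759850 − 36212176 = 83547674.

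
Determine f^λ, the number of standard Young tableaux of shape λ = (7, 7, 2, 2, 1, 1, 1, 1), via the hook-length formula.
# SYT of shape (7, 7, 2, 2, 1, 1, 1, 1) = 492445800

Hook-length formula: f^λ = n! / Π hook(c), product over all cells c of the Young diagram. For λ = (7, 7, 2, 2, 1, 1, 1, 1), n = 22 boxes. Hook lengths by row (left-to-right, top-to-bottom): [14, 9, 6, 5, 4, 3, 2]; [13, 8, 5, 4, 3, 2, 1]; [7, 2]; [6, 1]; [4]; [3]; [2]; [1]. Product of hooks = 2282486169600. So f^λ = 22! / 2282486169600 = 1124000727777607680000 / 2282486169600 = 492445800.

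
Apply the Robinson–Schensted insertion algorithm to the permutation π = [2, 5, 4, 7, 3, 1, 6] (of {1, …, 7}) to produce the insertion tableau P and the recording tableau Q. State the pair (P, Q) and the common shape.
P = [1, 3, 6] / [2, 7] / [4] / [5];  Q = [1, 2, 4] / [3, 7] / [5] / [6];  common shape = (3, 2, 1, 1)

Row-insert the values π_1, π_2, … into P one at a time, bumping the leftmost entry strictly greater than the inserted value down to the next row. The recording tableau Q records, in position (i, j), the step at which that cell was added to P.
  Insert 2 (step 1): P = [2];  Q = [1]
  Insert 5 (step 2): P = [2, 5];  Q = [1, 2]
  Insert 4 (step 3): P = [2, 4] / [5];  Q = [1, 2] / [3]
  Insert 7 (step 4): P = [2, 4, 7] / [5];  Q = [1, 2, 4] / [3]
  Insert 3 (step 5): P = [2, 3, 7] / [4] / [5];  Q = [1, 2, 4] / [3] / [5]
  Insert 1 (step 6): P = [1, 3, 7] / [2] / [4] / [5];  Q = [1, 2, 4] / [3] / [5] / [6]
  Insert 6 (step 7): P = [1, 3, 6] / [2, 7] / [4] / [5];  Q = [1, 2, 4] / [3, 7] / [5] / [6]
Final shape: (3, 2, 1, 1).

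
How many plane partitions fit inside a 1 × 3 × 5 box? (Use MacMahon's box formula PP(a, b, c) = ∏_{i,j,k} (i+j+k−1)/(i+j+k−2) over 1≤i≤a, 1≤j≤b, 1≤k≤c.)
PP(1, 3, 5) = 56

Evaluate the triple product over i = 1..1, j = 1..3, k = 1..5. The factors are (2/1) · (3/2) · (4/3) · (5/4) · (6/5) · (3/2) · (4/3) · (5/4) · … (15 factors total). The numerators and denominators telescope so the product is an integer; carrying out the multiplication exactly gives PP(1, 3, 5) = 56.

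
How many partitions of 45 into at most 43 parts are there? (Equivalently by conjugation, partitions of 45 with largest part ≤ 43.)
p(45, parts ≤ 43) = 89132

Use the recurrence p(n, m) = p(n, m−1) + p(n−m, m): either the largest part is < m (count p(n, m−1)) or the largest part is exactly m (remove one copy of m, count p(n−m, m)). With p(0, ·) = 1 this gives p(45, parts ≤ 43) = 89132. (By conjugating Young diagrams, this also counts partitions of 45 into at most 43 parts.)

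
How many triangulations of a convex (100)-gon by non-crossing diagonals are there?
C_98 = 57743358069601357782187700608042856334020731624756611000

These polygon triangulations are counted by the Catalan number C_n = (1/(n + 1)) · C(2n, n). For n = 98: C_98 = (1/99) · C(196, 98) = 5716592448890534420436582360196242777068052430850904489000/99 = 57743358069601357782187700608042856334020731624756611000.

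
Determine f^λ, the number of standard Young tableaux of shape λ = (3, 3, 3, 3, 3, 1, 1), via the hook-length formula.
# SYT of shape (3, 3, 3, 3, 3, 1, 1) = 136136

Hook-length formula: f^λ = n! / Π hook(c), product over all cells c of the Young diagram. For λ = (3, 3, 3, 3, 3, 1, 1), n = 17 boxes. Hook lengths by row (left-to-right, top-to-bottom): [9, 6, 5]; [8, 5, 4]; [7, 4, 3]; [6, 3, 2]; [5, 2, 1]; [2]; [1]. Product of hooks = 2612736000. So f^λ = 17! / 2612736000 = 355687428096000 / 2612736000 = 136136.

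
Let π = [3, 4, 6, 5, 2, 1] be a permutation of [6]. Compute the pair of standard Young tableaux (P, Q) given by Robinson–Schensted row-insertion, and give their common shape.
P = [1, 4, 5] / [2] / [3] / [6];  Q = [1, 2, 3] / [4] / [5] / [6];  common shape = (3, 1, 1, 1)

Row-insert the values π_1, π_2, … into P one at a time, bumping the leftmost entry strictly greater than the inserted value down to the next row. The recording tableau Q records, in position (i, j), the step at which that cell was added to P.
  Insert 3 (step 1): P = [3];  Q = [1]
  Insert 4 (step 2): P = [3, 4];  Q = [1, 2]
  Insert 6 (step 3): P = [3, 4, 6];  Q = [1, 2, 3]
  Insert 5 (step 4): P = [3, 4, 5] / [6];  Q = [1, 2, 3] / [4]
  Insert 2 (step 5): P = [2, 4, 5] / [3] / [6];  Q = [1, 2, 3] / [4] / [5]
  Insert 1 (step 6): P = [1, 4, 5] / [2] / [3] / [6];  Q = [1, 2, 3] / [4] / [5] / [6]
Final shape: (3, 1, 1, 1).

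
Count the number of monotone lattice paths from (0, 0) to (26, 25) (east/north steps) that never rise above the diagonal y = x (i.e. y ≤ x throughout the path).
Number of paths = 18367353072152

By the reflection principle (André's argument), the number of monotone paths to (26, 25) with n ≤ m that never go above y = x is C(51, 26) − C(51, 27) = 247959266474052 − 229591913401900 = 18367353072152.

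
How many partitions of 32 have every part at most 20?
p(32, parts ≤ 20) = 8154

Use the recurrence p(n, m) = p(n, m−1) + p(n−m, m): either the largest part is < m (count p(n, m−1)) or the largest part is exactly m (remove one copy of m, count p(n−m, m)). With p(0, ·) = 1 this gives p(32, parts ≤ 20) = 8154. (By conjugating Young diagrams, this also counts partitions of 32 into at most 20 parts.)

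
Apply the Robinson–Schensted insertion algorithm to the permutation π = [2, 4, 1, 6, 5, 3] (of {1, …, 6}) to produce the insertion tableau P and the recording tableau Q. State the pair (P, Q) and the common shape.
P = [1, 3, 5] / [2, 4] / [6];  Q = [1, 2, 4] / [3, 5] / [6];  common shape = (3, 2, 1)

Row-insert the values π_1, π_2, … into P one at a time, bumping the leftmost entry strictly greater than the inserted value down to the next row. The recording tableau Q records, in position (i, j), the step at which that cell was added to P.
  Insert 2 (step 1): P = [2];  Q = [1]
  Insert 4 (step 2): P = [2, 4];  Q = [1, 2]
  Insert 1 (step 3): P = [1, 4] / [2];  Q = [1, 2] / [3]
  Insert 6 (step 4): P = [1, 4, 6] / [2];  Q = [1, 2, 4] / [3]
  Insert 5 (step 5): P = [1, 4, 5] / [2, 6];  Q = [1, 2, 4] / [3, 5]
  Insert 3 (step 6): P = [1, 3, 5] / [2, 4] / [6];  Q = [1, 2, 4] / [3, 5] / [6]
Final shape: (3, 2, 1).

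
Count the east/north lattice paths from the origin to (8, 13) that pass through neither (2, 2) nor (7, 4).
Number of paths = 127194

Inclusion–exclusion. Total paths: C(21, 8) = 203490. Through P₁: C(4, 2)·C(17, 6) = 74256. Through P₂: C(11, 7)·C(10, 1) = 3300. Since P₁ is strictly southwest of P₂, a monotone path through both must visit P₁ then P₂; paths through both = C(4, 2)·C(7, 5)·C(10, 1) = 1260. Avoid both = 203490 − 74256 − 3300 + 1260 = 127194.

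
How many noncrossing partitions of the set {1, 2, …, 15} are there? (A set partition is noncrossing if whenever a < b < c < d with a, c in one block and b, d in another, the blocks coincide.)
C_15 = 9694845

These noncrossing partitions are counted by the Catalan number C_n = (1/(n + 1)) · C(2n, n). For n = 15: C_15 = (1/16) · C(30, 15) = 155117520/16 = 9694845.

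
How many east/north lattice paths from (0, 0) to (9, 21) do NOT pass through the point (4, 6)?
Number of paths = 11051310

Total paths from (0, 0) to (9, 21): C(30, 9) = 14307150. Paths through (4, 6): (paths (0, 0) → (4, 6)) × (paths (4, 6) → (9, 21)) = C(10, 4) · C(20, 5) = 210 · 15504 = 3255840. Avoidance count = 14307150 − 3255840 = 11051310.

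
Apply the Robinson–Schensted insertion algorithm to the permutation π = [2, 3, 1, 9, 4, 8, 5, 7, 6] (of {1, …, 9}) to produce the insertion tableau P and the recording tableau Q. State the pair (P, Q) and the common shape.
P = [1, 3, 4, 5, 6] / [2, 7] / [8] / [9];  Q = [1, 2, 4, 6, 8] / [3, 5] / [7] / [9];  common shape = (5, 2, 1, 1)

Row-insert the values π_1, π_2, … into P one at a time, bumping the leftmost entry strictly greater than the inserted value down to the next row. The recording tableau Q records, in position (i, j), the step at which that cell was added to P.
  Insert 2 (step 1): P = [2];  Q = [1]
  Insert 3 (step 2): P = [2, 3];  Q = [1, 2]
  Insert 1 (step 3): P = [1, 3] / [2];  Q = [1, 2] / [3]
  Insert 9 (step 4): P = [1, 3, 9] / [2];  Q = [1, 2, 4] / [3]
  Insert 4 (step 5): P = [1, 3, 4] / [2, 9];  Q = [1, 2, 4] / [3, 5]
  Insert 8 (step 6): P = [1, 3, 4, 8] / [2, 9];  Q = [1, 2, 4, 6] / [3, 5]
  Insert 5 (step 7): P = [1, 3, 4, 5] / [2, 8] / [9];  Q = [1, 2, 4, 6] / [3, 5] / [7]
  Insert 7 (step 8): P = [1, 3, 4, 5, 7] / [2, 8] / [9];  Q = [1, 2, 4, 6, 8] / [3, 5] / [7]
  Insert 6 (step 9): P = [1, 3, 4, 5, 6] / [2, 7] / [8] / [9];  Q = [1, 2, 4, 6, 8] / [3, 5] / [7] / [9]
Final shape: (5, 2, 1, 1).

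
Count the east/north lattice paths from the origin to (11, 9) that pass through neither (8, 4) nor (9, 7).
Number of paths = 83480

Inclusion–exclusion. Total paths: C(20, 11) = 167960. Through P₁: C(12, 8)·C(8, 3) = 27720. Through P₂: C(16, 9)·C(4, 2) = 68640. Since P₁ is strictly southwest of P₂, a monotone path through both must visit P₁ then P₂; paths through both = C(12, 8)·C(4, 1)·C(4, 2) = 11880. Avoid both = 167960 − 27720 − 68640 + 11880 = 83480.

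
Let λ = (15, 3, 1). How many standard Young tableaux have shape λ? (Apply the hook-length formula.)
# SYT of shape (15, 3, 1) = 8892

Hook-length formula: f^λ = n! / Π hook(c), product over all cells c of the Young diagram. For λ = (15, 3, 1), n = 19 boxes. Hook lengths by row (left-to-right, top-to-bottom): [17, 15, 14, 12, 11, 10, 9, 8, 7, 6, 5, 4, 3, 2, 1]; [4, 2, 1]; [1]. Product of hooks = 13680285696000. So f^λ = 19! / 13680285696000 = 121645100408832000 / 13680285696000 = 8892.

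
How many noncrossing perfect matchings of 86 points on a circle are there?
C_43 = 150853479205085351660700

These noncrossing handshakes are counted by the Catalan number C_n = (1/(n + 1)) · C(2n, n). For n = 43: C_43 = (1/44) · C(86, 43) = 6637553085023755473070800/44 = 150853479205085351660700.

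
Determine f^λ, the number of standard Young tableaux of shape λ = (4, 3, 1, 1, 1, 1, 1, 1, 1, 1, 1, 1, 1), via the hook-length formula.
# SYT of shape (4, 3, 1, 1, 1, 1, 1, 1, 1, 1, 1, 1, 1) = 29835

Hook-length formula: f^λ = n! / Π hook(c), product over all cells c of the Young diagram. For λ = (4, 3, 1, 1, 1, 1, 1, 1, 1, 1, 1, 1, 1), n = 18 boxes. Hook lengths by row (left-to-right, top-to-bottom): [16, 4, 3, 1]; [14, 2, 1]; [11]; [10]; [9]; [8]; [7]; [6]; [5]; [4]; [3]; [2]; [1]. Product of hooks = 214592716800. So f^λ = 18! / 214592716800 = 6402373705728000 / 214592716800 = 29835.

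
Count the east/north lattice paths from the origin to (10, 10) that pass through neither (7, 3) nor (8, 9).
Number of paths = 99946

Inclusion–exclusion. Total paths: C(20, 10) = 184756. Through P₁: C(10, 7)·C(10, 3) = 14400. Through P₂: C(17, 8)·C(3, 2) = 72930. Since P₁ is strictly southwest of P₂, a monotone path through both must visit P₁ then P₂; paths through both = C(10, 7)·C(7, 1)·C(3, 2) = 2520. Avoid both = 184756 − 14400 − 72930 + 2520 = 99946.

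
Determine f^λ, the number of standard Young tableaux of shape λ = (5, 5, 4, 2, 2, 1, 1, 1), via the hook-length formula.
# SYT of shape (5, 5, 4, 2, 2, 1, 1, 1) = 444422160

Hook-length formula: f^λ = n! / Π hook(c), product over all cells c of the Young diagram. For λ = (5, 5, 4, 2, 2, 1, 1, 1), n = 21 boxes. Hook lengths by row (left-to-right, top-to-bottom): [12, 8, 5, 4, 2]; [11, 7, 4, 3, 1]; [9, 5, 2, 1]; [6, 2]; [5, 1]; [3]; [2]; [1]. Product of hooks = 114960384000. So f^λ = 21! / 114960384000 = 51090942171709440000 / 114960384000 = 444422160.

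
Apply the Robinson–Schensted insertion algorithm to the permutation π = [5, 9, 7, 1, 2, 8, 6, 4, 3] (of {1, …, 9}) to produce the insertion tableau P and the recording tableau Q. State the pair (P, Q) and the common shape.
P = [1, 2, 3] / [4, 6, 8] / [5] / [7] / [9];  Q = [1, 2, 6] / [3, 5, 7] / [4] / [8] / [9];  common shape = (3, 3, 1, 1, 1)

Row-insert the values π_1, π_2, … into P one at a time, bumping the leftmost entry strictly greater than the inserted value down to the next row. The recording tableau Q records, in position (i, j), the step at which that cell was added to P.
  Insert 5 (step 1): P = [5];  Q = [1]
  Insert 9 (step 2): P = [5, 9];  Q = [1, 2]
  Insert 7 (step 3): P = [5, 7] / [9];  Q = [1, 2] / [3]
  Insert 1 (step 4): P = [1, 7] / [5] / [9];  Q = [1, 2] / [3] / [4]
  Insert 2 (step 5): P = [1, 2] / [5, 7] / [9];  Q = [1, 2] / [3, 5] / [4]
  Insert 8 (step 6): P = [1, 2, 8] / [5, 7] / [9];  Q = [1, 2, 6] / [3, 5] / [4]
  Insert 6 (step 7): P = [1, 2, 6] / [5, 7, 8] / [9];  Q = [1, 2, 6] / [3, 5, 7] / [4]
  Insert 4 (step 8): P = [1, 2, 4] / [5, 6, 8] / [7] / [9];  Q = [1, 2, 6] / [3, 5, 7] / [4] / [8]
  Insert 3 (step 9): P = [1, 2, 3] / [4, 6, 8] / [5] / [7] / [9];  Q = [1, 2, 6] / [3, 5, 7] / [4] / [8] / [9]
Final shape: (3, 3, 1, 1, 1).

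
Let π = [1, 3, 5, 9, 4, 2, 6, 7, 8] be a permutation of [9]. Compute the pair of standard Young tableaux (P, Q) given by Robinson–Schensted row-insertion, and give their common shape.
P = [1, 2, 4, 6, 7, 8] / [3, 9] / [5];  Q = [1, 2, 3, 4, 8, 9] / [5, 7] / [6];  common shape = (6, 2, 1)

Row-insert the values π_1, π_2, … into P one at a time, bumping the leftmost entry strictly greater than the inserted value down to the next row. The recording tableau Q records, in position (i, j), the step at which that cell was added to P.
  Insert 1 (step 1): P = [1];  Q = [1]
  Insert 3 (step 2): P = [1, 3];  Q = [1, 2]
  Insert 5 (step 3): P = [1, 3, 5];  Q = [1, 2, 3]
  Insert 9 (step 4): P = [1, 3, 5, 9];  Q = [1, 2, 3, 4]
  Insert 4 (step 5): P = [1, 3, 4, 9] / [5];  Q = [1, 2, 3, 4] / [5]
  Insert 2 (step 6): P = [1, 2, 4, 9] / [3] / [5];  Q = [1, 2, 3, 4] / [5] / [6]
  Insert 6 (step 7): P = [1, 2, 4, 6] / [3, 9] / [5];  Q = [1, 2, 3, 4] / [5, 7] / [6]
  Insert 7 (step 8): P = [1, 2, 4, 6, 7] / [3, 9] / [5];  Q = [1, 2, 3, 4, 8] / [5, 7] / [6]
  Insert 8 (step 9): P = [1, 2, 4, 6, 7, 8] / [3, 9] / [5];  Q = [1, 2, 3, 4, 8, 9] / [5, 7] / [6]
Final shape: (6, 2, 1).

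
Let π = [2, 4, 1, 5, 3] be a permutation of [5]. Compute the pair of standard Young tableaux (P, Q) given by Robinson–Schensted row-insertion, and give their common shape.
P = [1, 3, 5] / [2, 4];  Q = [1, 2, 4] / [3, 5];  common shape = (3, 2)

Row-insert the values π_1, π_2, … into P one at a time, bumping the leftmost entry strictly greater than the inserted value down to the next row. The recording tableau Q records, in position (i, j), the step at which that cell was added to P.
  Insert 2 (step 1): P = [2];  Q = [1]
  Insert 4 (step 2): P = [2, 4];  Q = [1, 2]
  Insert 1 (step 3): P = [1, 4] / [2];  Q = [1, 2] / [3]
  Insert 5 (step 4): P = [1, 4, 5] / [2];  Q = [1, 2, 4] / [3]
  Insert 3 (step 5): P = [1, 3, 5] / [2, 4];  Q = [1, 2, 4] / [3, 5]
Final shape: (3, 2).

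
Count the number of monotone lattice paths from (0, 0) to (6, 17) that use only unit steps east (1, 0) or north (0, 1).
Number of paths = 100947

A monotone lattice path from (0, 0) to (6, 17) consists of 6 east steps and 17 north steps in some order, so it is determined by which 6 of the 23 steps are east. The count is C(23, 6) = 100947.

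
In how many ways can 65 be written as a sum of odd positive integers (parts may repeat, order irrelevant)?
p_odd(65) = 18200

Enumerate partitions using only odd parts via the recurrence o(n, m) = o(n, m−2) + o(n−m, m) over odd m, starting from the largest odd part ≤ n. This gives p_odd(65) = 18200. (Euler's theorem: equals the count of distinct-part partitions.)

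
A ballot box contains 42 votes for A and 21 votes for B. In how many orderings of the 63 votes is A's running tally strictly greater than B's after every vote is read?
Strict-lead orderings = 9206478467454345

Total orderings of the 63 votes with 42 for A: C(63, 42) = 27619435402363035. By the Bertrand ballot formula (Cycle Lemma / reflection principle), the number of orderings in which A is strictly ahead of B throughout is (p − q)/(p + q) · C(p + q, p) = (42 − 21)/(42 + 21) · 27619435402363035 = 9206478467454345.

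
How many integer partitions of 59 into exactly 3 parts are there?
p(59, 3 parts) = 290

Partitions of n into exactly k parts are in bijection with partitions of n − k into at most k parts (subtract 1 from each part). So p(59, exactly 3) = p(56, parts ≤ 3). Computing via the recurrence p(m, j) = p(m, j−1) + p(m−j, j) gives 290.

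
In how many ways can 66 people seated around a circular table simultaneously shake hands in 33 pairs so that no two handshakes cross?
C_33 = 212336130412243110

These noncrossing handshakes are counted by the Catalan number C_n = (1/(n + 1)) · C(2n, n). For n = 33: C_33 = (1/34) · C(66, 33) = 7219428434016265740/34 = 212336130412243110.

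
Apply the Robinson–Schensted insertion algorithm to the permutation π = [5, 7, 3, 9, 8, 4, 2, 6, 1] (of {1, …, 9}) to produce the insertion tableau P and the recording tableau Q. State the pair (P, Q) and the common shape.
P = [1, 4, 6] / [2, 7, 8] / [3] / [5] / [9];  Q = [1, 2, 4] / [3, 5, 8] / [6] / [7] / [9];  common shape = (3, 3, 1, 1, 1)

Row-insert the values π_1, π_2, … into P one at a time, bumping the leftmost entry strictly greater than the inserted value down to the next row. The recording tableau Q records, in position (i, j), the step at which that cell was added to P.
  Insert 5 (step 1): P = [5];  Q = [1]
  Insert 7 (step 2): P = [5, 7];  Q = [1, 2]
  Insert 3 (step 3): P = [3, 7] / [5];  Q = [1, 2] / [3]
  Insert 9 (step 4): P = [3, 7, 9] / [5];  Q = [1, 2, 4] / [3]
  Insert 8 (step 5): P = [3, 7, 8] / [5, 9];  Q = [1, 2, 4] / [3, 5]
  Insert 4 (step 6): P = [3, 4, 8] / [5, 7] / [9];  Q = [1, 2, 4] / [3, 5] / [6]
  Insert 2 (step 7): P = [2, 4, 8] / [3, 7] / [5] / [9];  Q = [1, 2, 4] / [3, 5] / [6] / [7]
  Insert 6 (step 8): P = [2, 4, 6] / [3, 7, 8] / [5] / [9];  Q = [1, 2, 4] / [3, 5, 8] / [6] / [7]
  Insert 1 (step 9): P = [1, 4, 6] / [2, 7, 8] / [3] / [5] / [9];  Q = [1, 2, 4] / [3, 5, 8] / [6] / [7] / [9]
Final shape: (3, 3, 1, 1, 1).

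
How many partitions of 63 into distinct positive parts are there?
q(63) = 14848

A partition into distinct parts is a strictly decreasing sequence summing to n. The recurrence d(n, m) = d(n, m−1) + d(n−m, m−1) (use part m at most once) with q(n) = d(n, n) gives q(63) = 14848. (Euler's theorem: # distinct-part partitions = # odd-part partitions.)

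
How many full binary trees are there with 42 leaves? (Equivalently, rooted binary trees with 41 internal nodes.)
C_41 = 10113918591637898134020

These full binary trees are counted by the Catalan number C_n = (1/(n + 1)) · C(2n, n). For n = 41: C_41 = (1/42) · C(82, 41) = 424784580848791721628840/42 = 10113918591637898134020.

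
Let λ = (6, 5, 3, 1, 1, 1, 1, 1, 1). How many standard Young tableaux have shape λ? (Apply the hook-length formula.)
# SYT of shape (6, 5, 3, 1, 1, 1, 1, 1, 1) = 55426800

Hook-length formula: f^λ = n! / Π hook(c), product over all cells c of the Young diagram. For λ = (6, 5, 3, 1, 1, 1, 1, 1, 1), n = 20 boxes. Hook lengths by row (left-to-right, top-to-bottom): [14, 7, 6, 4, 3, 1]; [12, 5, 4, 2, 1]; [9, 2, 1]; [6]; [5]; [4]; [3]; [2]; [1]. Product of hooks = 43893964800. So f^λ = 20! / 43893964800 = 2432902008176640000 / 43893964800 = 55426800.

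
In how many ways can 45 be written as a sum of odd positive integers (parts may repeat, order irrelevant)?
p_odd(45) = 2048

Enumerate partitions using only odd parts via the recurrence o(n, m) = o(n, m−2) + o(n−m, m) over odd m, starting from the largest odd part ≤ n. This gives p_odd(45) = 2048. (Euler's theorem: equals the count of distinct-part partitions.)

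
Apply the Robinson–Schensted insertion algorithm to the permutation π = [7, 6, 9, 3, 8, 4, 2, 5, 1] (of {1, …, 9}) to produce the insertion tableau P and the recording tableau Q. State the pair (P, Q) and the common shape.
P = [1, 4, 5] / [2, 8] / [3, 9] / [6] / [7];  Q = [1, 3, 8] / [2, 5] / [4, 6] / [7] / [9];  common shape = (3, 2, 2, 1, 1)

Row-insert the values π_1, π_2, … into P one at a time, bumping the leftmost entry strictly greater than the inserted value down to the next row. The recording tableau Q records, in position (i, j), the step at which that cell was added to P.
  Insert 7 (step 1): P = [7];  Q = [1]
  Insert 6 (step 2): P = [6] / [7];  Q = [1] / [2]
  Insert 9 (step 3): P = [6, 9] / [7];  Q = [1, 3] / [2]
  Insert 3 (step 4): P = [3, 9] / [6] / [7];  Q = [1, 3] / [2] / [4]
  Insert 8 (step 5): P = [3, 8] / [6, 9] / [7];  Q = [1, 3] / [2, 5] / [4]
  Insert 4 (step 6): P = [3, 4] / [6, 8] / [7, 9];  Q = [1, 3] / [2, 5] / [4, 6]
  Insert 2 (step 7): P = [2, 4] / [3, 8] / [6, 9] / [7];  Q = [1, 3] / [2, 5] / [4, 6] / [7]
  Insert 5 (step 8): P = [2, 4, 5] / [3, 8] / [6, 9] / [7];  Q = [1, 3, 8] / [2, 5] / [4, 6] / [7]
  Insert 1 (step 9): P = [1, 4, 5] / [2, 8] / [3, 9] / [6] / [7];  Q = [1, 3, 8] / [2, 5] / [4, 6] / [7] / [9]
Final shape: (3, 2, 2, 1, 1).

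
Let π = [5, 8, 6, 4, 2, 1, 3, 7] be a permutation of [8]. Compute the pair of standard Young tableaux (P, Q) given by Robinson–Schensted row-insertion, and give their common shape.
P = [1, 3, 7] / [2, 6] / [4] / [5] / [8];  Q = [1, 2, 8] / [3, 7] / [4] / [5] / [6];  common shape = (3, 2, 1, 1, 1)

Row-insert the values π_1, π_2, … into P one at a time, bumping the leftmost entry strictly greater than the inserted value down to the next row. The recording tableau Q records, in position (i, j), the step at which that cell was added to P.
  Insert 5 (step 1): P = [5];  Q = [1]
  Insert 8 (step 2): P = [5, 8];  Q = [1, 2]
  Insert 6 (step 3): P = [5, 6] / [8];  Q = [1, 2] / [3]
  Insert 4 (step 4): P = [4, 6] / [5] / [8];  Q = [1, 2] / [3] / [4]
  Insert 2 (step 5): P = [2, 6] / [4] / [5] / [8];  Q = [1, 2] / [3] / [4] / [5]
  Insert 1 (step 6): P = [1, 6] / [2] / [4] / [5] / [8];  Q = [1, 2] / [3] / [4] / [5] / [6]
  Insert 3 (step 7): P = [1, 3] / [2, 6] / [4] / [5] / [8];  Q = [1, 2] / [3, 7] / [4] / [5] / [6]
  Insert 7 (step 8): P = [1, 3, 7] / [2, 6] / [4] / [5] / [8];  Q = [1, 2, 8] / [3, 7] / [4] / [5] / [6]
Final shape: (3, 2, 1, 1, 1).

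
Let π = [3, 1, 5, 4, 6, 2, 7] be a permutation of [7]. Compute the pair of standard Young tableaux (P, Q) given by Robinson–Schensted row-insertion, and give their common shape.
P = [1, 2, 6, 7] / [3, 4] / [5];  Q = [1, 3, 5, 7] / [2, 4] / [6];  common shape = (4, 2, 1)

Row-insert the values π_1, π_2, … into P one at a time, bumping the leftmost entry strictly greater than the inserted value down to the next row. The recording tableau Q records, in position (i, j), the step at which that cell was added to P.
  Insert 3 (step 1): P = [3];  Q = [1]
  Insert 1 (step 2): P = [1] / [3];  Q = [1] / [2]
  Insert 5 (step 3): P = [1, 5] / [3];  Q = [1, 3] / [2]
  Insert 4 (step 4): P = [1, 4] / [3, 5];  Q = [1, 3] / [2, 4]
  Insert 6 (step 5): P = [1, 4, 6] / [3, 5];  Q = [1, 3, 5] / [2, 4]
  Insert 2 (step 6): P = [1, 2, 6] / [3, 4] / [5];  Q = [1, 3, 5] / [2, 4] / [6]
  Insert 7 (step 7): P = [1, 2, 6, 7] / [3, 4] / [5];  Q = [1, 3, 5, 7] / [2, 4] / [6]
Final shape: (4, 2, 1).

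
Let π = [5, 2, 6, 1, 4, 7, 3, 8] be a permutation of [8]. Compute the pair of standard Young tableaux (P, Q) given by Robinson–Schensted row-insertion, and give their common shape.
P = [1, 3, 7, 8] / [2, 4] / [5, 6];  Q = [1, 3, 6, 8] / [2, 5] / [4, 7];  common shape = (4, 2, 2)

Row-insert the values π_1, π_2, … into P one at a time, bumping the leftmost entry strictly greater than the inserted value down to the next row. The recording tableau Q records, in position (i, j), the step at which that cell was added to P.
  Insert 5 (step 1): P = [5];  Q = [1]
  Insert 2 (step 2): P = [2] / [5];  Q = [1] / [2]
  Insert 6 (step 3): P = [2, 6] / [5];  Q = [1, 3] / [2]
  Insert 1 (step 4): P = [1, 6] / [2] / [5];  Q = [1, 3] / [2] / [4]
  Insert 4 (step 5): P = [1, 4] / [2, 6] / [5];  Q = [1, 3] / [2, 5] / [4]
  Insert 7 (step 6): P = [1, 4, 7] / [2, 6] / [5];  Q = [1, 3, 6] / [2, 5] / [4]
  Insert 3 (step 7): P = [1, 3, 7] / [2, 4] / [5, 6];  Q = [1, 3, 6] / [2, 5] / [4, 7]
  Insert 8 (step 8): P = [1, 3, 7, 8] / [2, 4] / [5, 6];  Q = [1, 3, 6, 8] / [2, 5] / [4, 7]
Final shape: (4, 2, 2).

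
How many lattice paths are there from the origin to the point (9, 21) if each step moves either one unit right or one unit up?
Number of paths = 14307150

A monotone lattice path from (0, 0) to (9, 21) consists of 9 east steps and 21 north steps in some order, so it is determined by which 9 of the 30 steps are east. The count is C(30, 9) = 14307150.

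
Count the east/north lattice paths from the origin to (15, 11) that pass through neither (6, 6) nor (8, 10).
Number of paths = 5637128

Inclusion–exclusion. Total paths: C(26, 15) = 7726160. Through P₁: C(12, 6)·C(14, 9) = 1849848. Through P₂: C(18, 8)·C(8, 7) = 350064. Since P₁ is strictly southwest of P₂, a monotone path through both must visit P₁ then P₂; paths through both = C(12, 6)·C(6, 2)·C(8, 7) = 110880. Avoid both = 7726160 − 1849848 − 350064 + 110880 = 5637128.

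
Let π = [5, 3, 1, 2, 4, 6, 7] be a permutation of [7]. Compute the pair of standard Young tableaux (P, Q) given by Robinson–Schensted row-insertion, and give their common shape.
P = [1, 2, 4, 6, 7] / [3] / [5];  Q = [1, 4, 5, 6, 7] / [2] / [3];  common shape = (5, 1, 1)

Row-insert the values π_1, π_2, … into P one at a time, bumping the leftmost entry strictly greater than the inserted value down to the next row. The recording tableau Q records, in position (i, j), the step at which that cell was added to P.
  Insert 5 (step 1): P = [5];  Q = [1]
  Insert 3 (step 2): P = [3] / [5];  Q = [1] / [2]
  Insert 1 (step 3): P = [1] / [3] / [5];  Q = [1] / [2] / [3]
  Insert 2 (step 4): P = [1, 2] / [3] / [5];  Q = [1, 4] / [2] / [3]
  Insert 4 (step 5): P = [1, 2, 4] / [3] / [5];  Q = [1, 4, 5] / [2] / [3]
  Insert 6 (step 6): P = [1, 2, 4, 6] / [3] / [5];  Q = [1, 4, 5, 6] / [2] / [3]
  Insert 7 (step 7): P = [1, 2, 4, 6, 7] / [3] / [5];  Q = [1, 4, 5, 6, 7] / [2] / [3]
Final shape: (5, 1, 1).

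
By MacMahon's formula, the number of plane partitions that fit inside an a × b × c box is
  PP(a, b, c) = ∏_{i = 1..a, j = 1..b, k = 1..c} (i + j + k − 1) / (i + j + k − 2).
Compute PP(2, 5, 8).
PP(2, 5, 8) = 429429

Evaluate the triple product over i = 1..2, j = 1..5, k = 1..8. The factors are (2/1) · (3/2) · (4/3) · (5/4) · (6/5) · (7/6) · (8/7) · (9/8) · … (80 factors total). The numerators and denominators telescope so the product is an integer; carrying out the multiplication exactly gives PP(2, 5, 8) = 429429.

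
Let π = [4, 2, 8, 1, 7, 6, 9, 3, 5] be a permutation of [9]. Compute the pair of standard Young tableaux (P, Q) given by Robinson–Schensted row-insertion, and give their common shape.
P = [1, 3, 5] / [2, 6, 9] / [4, 7] / [8];  Q = [1, 3, 7] / [2, 5, 9] / [4, 6] / [8];  common shape = (3, 3, 2, 1)

Row-insert the values π_1, π_2, … into P one at a time, bumping the leftmost entry strictly greater than the inserted value down to the next row. The recording tableau Q records, in position (i, j), the step at which that cell was added to P.
  Insert 4 (step 1): P = [4];  Q = [1]
  Insert 2 (step 2): P = [2] / [4];  Q = [1] / [2]
  Insert 8 (step 3): P = [2, 8] / [4];  Q = [1, 3] / [2]
  Insert 1 (step 4): P = [1, 8] / [2] / [4];  Q = [1, 3] / [2] / [4]
  Insert 7 (step 5): P = [1, 7] / [2, 8] / [4];  Q = [1, 3] / [2, 5] / [4]
  Insert 6 (step 6): P = [1, 6] / [2, 7] / [4, 8];  Q = [1, 3] / [2, 5] / [4, 6]
  Insert 9 (step 7): P = [1, 6, 9] / [2, 7] / [4, 8];  Q = [1, 3, 7] / [2, 5] / [4, 6]
  Insert 3 (step 8): P = [1, 3, 9] / [2, 6] / [4, 7] / [8];  Q = [1, 3, 7] / [2, 5] / [4, 6] / [8]
  Insert 5 (step 9): P = [1, 3, 5] / [2, 6, 9] / [4, 7] / [8];  Q = [1, 3, 7] / [2, 5, 9] / [4, 6] / [8]
Final shape: (3, 3, 2, 1).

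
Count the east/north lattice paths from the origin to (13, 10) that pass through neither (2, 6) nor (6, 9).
Number of paths = 1073646

Inclusion–exclusion. Total paths: C(23, 13) = 1144066. Through P₁: C(8, 2)·C(15, 11) = 38220. Through P₂: C(15, 6)·C(8, 7) = 40040. Since P₁ is strictly southwest of P₂, a monotone path through both must visit P₁ then P₂; paths through both = C(8, 2)·C(7, 4)·C(8, 7) = 7840. Avoid both = 1144066 − 38220 − 40040 + 7840 = 1073646.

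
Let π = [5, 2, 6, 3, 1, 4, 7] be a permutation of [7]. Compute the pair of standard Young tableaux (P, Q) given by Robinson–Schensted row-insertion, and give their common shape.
P = [1, 3, 4, 7] / [2, 6] / [5];  Q = [1, 3, 6, 7] / [2, 4] / [5];  common shape = (4, 2, 1)

Row-insert the values π_1, π_2, … into P one at a time, bumping the leftmost entry strictly greater than the inserted value down to the next row. The recording tableau Q records, in position (i, j), the step at which that cell was added to P.
  Insert 5 (step 1): P = [5];  Q = [1]
  Insert 2 (step 2): P = [2] / [5];  Q = [1] / [2]
  Insert 6 (step 3): P = [2, 6] / [5];  Q = [1, 3] / [2]
  Insert 3 (step 4): P = [2, 3] / [5, 6];  Q = [1, 3] / [2, 4]
  Insert 1 (step 5): P = [1, 3] / [2, 6] / [5];  Q = [1, 3] / [2, 4] / [5]
  Insert 4 (step 6): P = [1, 3, 4] / [2, 6] / [5];  Q = [1, 3, 6] / [2, 4] / [5]
  Insert 7 (step 7): P = [1, 3, 4, 7] / [2, 6] / [5];  Q = [1, 3, 6, 7] / [2, 4] / [5]
Final shape: (4, 2, 1).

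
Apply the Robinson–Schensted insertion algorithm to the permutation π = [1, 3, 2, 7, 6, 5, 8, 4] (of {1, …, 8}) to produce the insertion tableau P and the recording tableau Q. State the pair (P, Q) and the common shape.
P = [1, 2, 4, 8] / [3, 5] / [6] / [7];  Q = [1, 2, 4, 7] / [3, 5] / [6] / [8];  common shape = (4, 2, 1, 1)

Row-insert the values π_1, π_2, … into P one at a time, bumping the leftmost entry strictly greater than the inserted value down to the next row. The recording tableau Q records, in position (i, j), the step at which that cell was added to P.
  Insert 1 (step 1): P = [1];  Q = [1]
  Insert 3 (step 2): P = [1, 3];  Q = [1, 2]
  Insert 2 (step 3): P = [1, 2] / [3];  Q = [1, 2] / [3]
  Insert 7 (step 4): P = [1, 2, 7] / [3];  Q = [1, 2, 4] / [3]
  Insert 6 (step 5): P = [1, 2, 6] / [3, 7];  Q = [1, 2, 4] / [3, 5]
  Insert 5 (step 6): P = [1, 2, 5] / [3, 6] / [7];  Q = [1, 2, 4] / [3, 5] / [6]
  Insert 8 (step 7): P = [1, 2, 5, 8] / [3, 6] / [7];  Q = [1, 2, 4, 7] / [3, 5] / [6]
  Insert 4 (step 8): P = [1, 2, 4, 8] / [3, 5] / [6] / [7];  Q = [1, 2, 4, 7] / [3, 5] / [6] / [8]
Final shape: (4, 2, 1, 1).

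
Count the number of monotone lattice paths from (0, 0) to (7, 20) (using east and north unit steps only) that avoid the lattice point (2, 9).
Number of paths = 647790

Total paths from (0, 0) to (7, 20): C(27, 7) = 888030. Paths through (2, 9): (paths (0, 0) → (2, 9)) × (paths (2, 9) → (7, 20)) = C(11, 2) · C(16, 5) = 55 · 4368 = 240240. Avoidance count = 888030 − 240240 = 647790.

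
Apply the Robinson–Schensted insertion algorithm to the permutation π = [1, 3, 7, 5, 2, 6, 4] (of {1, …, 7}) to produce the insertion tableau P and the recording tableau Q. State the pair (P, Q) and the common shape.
P = [1, 2, 4, 6] / [3, 5] / [7];  Q = [1, 2, 3, 6] / [4, 7] / [5];  common shape = (4, 2, 1)

Row-insert the values π_1, π_2, … into P one at a time, bumping the leftmost entry strictly greater than the inserted value down to the next row. The recording tableau Q records, in position (i, j), the step at which that cell was added to P.
  Insert 1 (step 1): P = [1];  Q = [1]
  Insert 3 (step 2): P = [1, 3];  Q = [1, 2]
  Insert 7 (step 3): P = [1, 3, 7];  Q = [1, 2, 3]
  Insert 5 (step 4): P = [1, 3, 5] / [7];  Q = [1, 2, 3] / [4]
  Insert 2 (step 5): P = [1, 2, 5] / [3] / [7];  Q = [1, 2, 3] / [4] / [5]
  Insert 6 (step 6): P = [1, 2, 5, 6] / [3] / [7];  Q = [1, 2, 3, 6] / [4] / [5]
  Insert 4 (step 7): P = [1, 2, 4, 6] / [3, 5] / [7];  Q = [1, 2, 3, 6] / [4, 7] / [5]
Final shape: (4, 2, 1).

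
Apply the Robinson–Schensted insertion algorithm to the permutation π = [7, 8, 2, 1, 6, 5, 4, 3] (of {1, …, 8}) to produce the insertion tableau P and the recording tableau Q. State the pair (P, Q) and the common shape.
P = [1, 3] / [2, 4] / [5, 8] / [6] / [7];  Q = [1, 2] / [3, 5] / [4, 6] / [7] / [8];  common shape = (2, 2, 2, 1, 1)

Row-insert the values π_1, π_2, … into P one at a time, bumping the leftmost entry strictly greater than the inserted value down to the next row. The recording tableau Q records, in position (i, j), the step at which that cell was added to P.
  Insert 7 (step 1): P = [7];  Q = [1]
  Insert 8 (step 2): P = [7, 8];  Q = [1, 2]
  Insert 2 (step 3): P = [2, 8] / [7];  Q = [1, 2] / [3]
  Insert 1 (step 4): P = [1, 8] / [2] / [7];  Q = [1, 2] / [3] / [4]
  Insert 6 (step 5): P = [1, 6] / [2, 8] / [7];  Q = [1, 2] / [3, 5] / [4]
  Insert 5 (step 6): P = [1, 5] / [2, 6] / [7, 8];  Q = [1, 2] / [3, 5] / [4, 6]
  Insert 4 (step 7): P = [1, 4] / [2, 5] / [6, 8] / [7];  Q = [1, 2] / [3, 5] / [4, 6] / [7]
  Insert 3 (step 8): P = [1, 3] / [2, 4] / [5, 8] / [6] / [7];  Q = [1, 2] / [3, 5] / [4, 6] / [7] / [8]
Final shape: (2, 2, 2, 1, 1).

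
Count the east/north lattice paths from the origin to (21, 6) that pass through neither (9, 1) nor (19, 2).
Number of paths = 232630

Inclusion–exclusion. Total paths: C(27, 21) = 296010. Through P₁: C(10, 9)·C(17, 12) = 61880. Through P₂: C(21, 19)·C(6, 2) = 3150. Since P₁ is strictly southwest of P₂, a monotone path through both must visit P₁ then P₂; paths through both = C(10, 9)·C(11, 10)·C(6, 2) = 1650. Avoid both = 296010 − 61880 − 3150 + 1650 = 232630.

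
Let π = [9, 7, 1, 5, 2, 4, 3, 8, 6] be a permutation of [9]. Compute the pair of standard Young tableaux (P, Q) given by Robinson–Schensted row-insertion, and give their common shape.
P = [1, 2, 3, 6] / [4, 8] / [5] / [7] / [9];  Q = [1, 4, 6, 8] / [2, 9] / [3] / [5] / [7];  common shape = (4, 2, 1, 1, 1)

Row-insert the values π_1, π_2, … into P one at a time, bumping the leftmost entry strictly greater than the inserted value down to the next row. The recording tableau Q records, in position (i, j), the step at which that cell was added to P.
  Insert 9 (step 1): P = [9];  Q = [1]
  Insert 7 (step 2): P = [7] / [9];  Q = [1] / [2]
  Insert 1 (step 3): P = [1] / [7] / [9];  Q = [1] / [2] / [3]
  Insert 5 (step 4): P = [1, 5] / [7] / [9];  Q = [1, 4] / [2] / [3]
  Insert 2 (step 5): P = [1, 2] / [5] / [7] / [9];  Q = [1, 4] / [2] / [3] / [5]
  Insert 4 (step 6): P = [1, 2, 4] / [5] / [7] / [9];  Q = [1, 4, 6] / [2] / [3] / [5]
  Insert 3 (step 7): P = [1, 2, 3] / [4] / [5] / [7] / [9];  Q = [1, 4, 6] / [2] / [3] / [5] / [7]
  Insert 8 (step 8): P = [1, 2, 3, 8] / [4] / [5] / [7] / [9];  Q = [1, 4, 6, 8] / [2] / [3] / [5] / [7]
  Insert 6 (step 9): P = [1, 2, 3, 6] / [4, 8] / [5] / [7] / [9];  Q = [1, 4, 6, 8] / [2, 9] / [3] / [5] / [7]
Final shape: (4, 2, 1, 1, 1).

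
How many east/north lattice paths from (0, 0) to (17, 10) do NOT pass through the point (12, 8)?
Number of paths = 5790915

Total paths from (0, 0) to (17, 10): C(27, 17) = 8436285. Paths through (12, 8): (paths (0, 0) → (12, 8)) × (paths (12, 8) → (17, 10)) = C(20, 12) · C(7, 5) = 125970 · 21 = 2645370. Avoidance count = 8436285 − 2645370 = 5790915.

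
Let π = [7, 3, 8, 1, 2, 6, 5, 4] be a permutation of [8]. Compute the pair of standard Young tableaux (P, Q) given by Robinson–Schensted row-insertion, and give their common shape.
P = [1, 2, 4] / [3, 5] / [6, 8] / [7];  Q = [1, 3, 6] / [2, 5] / [4, 7] / [8];  common shape = (3, 2, 2, 1)

Row-insert the values π_1, π_2, … into P one at a time, bumping the leftmost entry strictly greater than the inserted value down to the next row. The recording tableau Q records, in position (i, j), the step at which that cell was added to P.
  Insert 7 (step 1): P = [7];  Q = [1]
  Insert 3 (step 2): P = [3] / [7];  Q = [1] / [2]
  Insert 8 (step 3): P = [3, 8] / [7];  Q = [1, 3] / [2]
  Insert 1 (step 4): P = [1, 8] / [3] / [7];  Q = [1, 3] / [2] / [4]
  Insert 2 (step 5): P = [1, 2] / [3, 8] / [7];  Q = [1, 3] / [2, 5] / [4]
  Insert 6 (step 6): P = [1, 2, 6] / [3, 8] / [7];  Q = [1, 3, 6] / [2, 5] / [4]
  Insert 5 (step 7): P = [1, 2, 5] / [3, 6] / [7, 8];  Q = [1, 3, 6] / [2, 5] / [4, 7]
  Insert 4 (step 8): P = [1, 2, 4] / [3, 5] / [6, 8] / [7];  Q = [1, 3, 6] / [2, 5] / [4, 7] / [8]
Final shape: (3, 2, 2, 1).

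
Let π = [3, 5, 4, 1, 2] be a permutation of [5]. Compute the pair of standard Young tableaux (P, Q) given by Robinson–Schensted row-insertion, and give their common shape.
P = [1, 2] / [3, 4] / [5];  Q = [1, 2] / [3, 5] / [4];  common shape = (2, 2, 1)

Row-insert the values π_1, π_2, … into P one at a time, bumping the leftmost entry strictly greater than the inserted value down to the next row. The recording tableau Q records, in position (i, j), the step at which that cell was added to P.
  Insert 3 (step 1): P = [3];  Q = [1]
  Insert 5 (step 2): P = [3, 5];  Q = [1, 2]
  Insert 4 (step 3): P = [3, 4] / [5];  Q = [1, 2] / [3]
  Insert 1 (step 4): P = [1, 4] / [3] / [5];  Q = [1, 2] / [3] / [4]
  Insert 2 (step 5): P = [1, 2] / [3, 4] / [5];  Q = [1, 2] / [3, 5] / [4]
Final shape: (2, 2, 1).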